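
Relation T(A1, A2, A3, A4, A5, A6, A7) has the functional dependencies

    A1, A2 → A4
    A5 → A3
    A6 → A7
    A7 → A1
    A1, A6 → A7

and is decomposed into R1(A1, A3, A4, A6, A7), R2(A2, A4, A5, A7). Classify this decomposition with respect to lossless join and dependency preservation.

lossy and not dependency-preserving

Lossless test: (A4, A7)⁺ = {A1, A4, A7}, which is a superkey of neither fragment — lossy.
Dependency preservation: the restricted closure of {A1, A2} across the fragments never reaches {A4}, so A1, A2 → A4 cannot be enforced without a join — not preserved.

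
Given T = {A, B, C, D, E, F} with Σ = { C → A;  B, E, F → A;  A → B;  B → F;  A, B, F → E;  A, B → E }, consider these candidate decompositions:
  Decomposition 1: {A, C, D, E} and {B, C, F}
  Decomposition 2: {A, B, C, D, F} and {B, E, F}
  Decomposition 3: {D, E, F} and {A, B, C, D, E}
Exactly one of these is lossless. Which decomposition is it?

Decomposition 1

Decomposition 1: common = {C}, closure = {A, B, C, E, F} → lossless.
Decomposition 2: common = {B, F}, closure = {B, F} → lossy.
Decomposition 3: common = {D, E}, closure = {D, E} → lossy.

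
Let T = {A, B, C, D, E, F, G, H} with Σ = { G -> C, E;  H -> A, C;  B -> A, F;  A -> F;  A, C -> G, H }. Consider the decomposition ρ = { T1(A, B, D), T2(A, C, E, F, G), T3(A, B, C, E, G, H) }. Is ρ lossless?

Chase test. Columns are A, B, C, D, E, F, G, H; row i has aⱼ where attribute j ∈ Ti, else bᵢⱼ.
Initial tableau (one row per fragment):
  row 1: a1 a2 b13 a4 b15 b16 b17 b18
  row 2: a1 b22 a3 b24 a5 a6 a7 b28
  row 3: a1 a2 a3 b34 a5 b36 a7 a8
Rows 1 and 3 agree on B; apply B→A, F and equate their A, F entries.
Rows 1 and 2 agree on A; apply A→F and equate their F entries.
Rows 2 and 3 agree on A, C; apply A, C→G, H and equate their G, H entries.
No row becomes fully distinguished — the join is lossy.

No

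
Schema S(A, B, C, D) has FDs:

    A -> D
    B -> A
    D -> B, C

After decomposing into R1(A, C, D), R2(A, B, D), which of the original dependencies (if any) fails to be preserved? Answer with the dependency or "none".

none

A → D lies within R1.
B → A lies within R2.
D → B, C: restricted closure across fragments reaches B, C.
Every dependency is enforceable on the fragments, so the decomposition is dependency-preserving.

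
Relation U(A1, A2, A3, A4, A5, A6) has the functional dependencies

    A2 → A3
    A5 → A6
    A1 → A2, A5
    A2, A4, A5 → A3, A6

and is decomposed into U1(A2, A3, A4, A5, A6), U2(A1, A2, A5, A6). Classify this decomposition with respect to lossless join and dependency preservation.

Lossless test: (A2, A5, A6)⁺ = {A2, A3, A5, A6}, which is a superkey of neither fragment — lossy.
Dependency preservation: every FD's attributes lie within a single fragment, so each can be enforced locally — preserved.

lossy but dependency-preserving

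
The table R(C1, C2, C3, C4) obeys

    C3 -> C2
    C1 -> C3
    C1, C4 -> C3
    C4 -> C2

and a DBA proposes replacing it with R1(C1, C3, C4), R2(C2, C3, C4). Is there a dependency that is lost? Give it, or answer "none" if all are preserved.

none

C3 → C2 lies within R2.
C1 → C3 lies within R1.
C1, C4 → C3 lies within R1.
C4 → C2 lies within R2.
Every dependency is enforceable on the fragments, so the decomposition is dependency-preserving.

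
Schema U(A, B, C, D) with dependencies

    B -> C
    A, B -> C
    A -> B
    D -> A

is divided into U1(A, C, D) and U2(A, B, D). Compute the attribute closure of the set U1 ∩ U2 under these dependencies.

U1 ∩ U2 = {A, D}.
A → B applies, adding B
B → C applies, adding C
Closure: {A, B, C, D}.

A, B, C, D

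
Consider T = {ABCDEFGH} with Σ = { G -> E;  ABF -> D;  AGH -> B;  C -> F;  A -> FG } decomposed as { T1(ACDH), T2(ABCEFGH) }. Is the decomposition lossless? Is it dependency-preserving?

Lossless test: (ACH)⁺ = {ABCDEFGH}, which contains all of one fragment — lossless.
Dependency preservation: the restricted closure of {ABF} across the fragments never reaches {D}, so ABF → D cannot be enforced without a join — not preserved.

lossless but not dependency-preserving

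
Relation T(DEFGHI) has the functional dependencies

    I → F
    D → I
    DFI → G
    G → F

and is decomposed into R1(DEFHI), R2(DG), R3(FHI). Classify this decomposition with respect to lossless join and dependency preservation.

lossless but not dependency-preserving

Lossless test (chase): Rows 1 and 2 agree on D; apply D→I and equate their I entries. Rows 1 and 2 agree on I; apply I→F and equate their F entries. Rows 1 and 2 agree on DFI; apply DFI→G and equate their G entries. Row 1 is now all distinguished symbols — the join is lossless.
Dependency preservation: the restricted closure of {G} across the fragments never reaches {F}, so G → F cannot be enforced without a join — not preserved.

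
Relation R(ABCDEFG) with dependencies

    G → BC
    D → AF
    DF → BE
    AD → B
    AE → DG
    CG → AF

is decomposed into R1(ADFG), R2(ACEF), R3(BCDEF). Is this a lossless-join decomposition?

Yes

Chase test. Columns are ABCDEFG; row i has aⱼ where attribute j ∈ Ri, else bᵢⱼ.
Initial tableau (one row per fragment):
  row 1: a1 b12 b13 a4 b15 a6 a7
  row 2: a1 b22 a3 b24 a5 a6 b27
  row 3: b31 a2 a3 a4 a5 a6 b37
Rows 1 and 3 agree on D; apply D→AF and equate their AF entries.
Rows 1 and 3 agree on DF; apply DF→BE and equate their BE entries.
Rows 1 and 2 agree on AE; apply AE→DG and equate their DG entries.
Rows 1 and 3 agree on AE; apply AE→DG and equate their DG entries.
Rows 1 and 2 agree on G; apply G→BC and equate their BC entries.
Row 1 is now all distinguished symbols — the join is lossless.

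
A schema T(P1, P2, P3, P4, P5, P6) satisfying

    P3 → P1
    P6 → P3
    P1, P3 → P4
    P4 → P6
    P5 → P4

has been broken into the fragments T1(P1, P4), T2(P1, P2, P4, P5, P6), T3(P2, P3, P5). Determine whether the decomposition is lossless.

Chase test. Columns are P1, P2, P3, P4, P5, P6; row i has aⱼ where attribute j ∈ Ti, else bᵢⱼ.
Initial tableau (one row per fragment):
  row 1: a1 b12 b13 a4 b15 b16
  row 2: a1 a2 b23 a4 a5 a6
  row 3: b31 a2 a3 b34 a5 b36
Rows 1 and 2 agree on P4; apply P4→P6 and equate their P6 entries.
Rows 2 and 3 agree on P5; apply P5→P4 and equate their P4 entries.
Rows 1 and 2 agree on P6; apply P6→P3 and equate their P3 entries.
Rows 1 and 3 agree on P4; apply P4→P6 and equate their P6 entries.
Rows 1 and 3 agree on P6; apply P6→P3 and equate their P3 entries.
Rows 1 and 3 agree on P3; apply P3→P1 and equate their P1 entries.
Row 2 is now all distinguished symbols — the join is lossless.

Yes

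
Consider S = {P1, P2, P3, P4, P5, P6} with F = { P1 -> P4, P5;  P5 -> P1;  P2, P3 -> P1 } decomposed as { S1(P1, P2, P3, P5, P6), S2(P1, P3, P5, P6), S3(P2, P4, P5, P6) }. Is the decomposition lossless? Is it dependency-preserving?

Lossless test (chase): Rows 1 and 2 agree on P1; apply P1→P4, P5 and equate their P4, P5 entries. Rows 1 and 3 agree on P5; apply P5→P1 and equate their P1 entries. Rows 1 and 3 agree on P1; apply P1→P4, P5 and equate their P4, P5 entries. Row 1 is now all distinguished symbols — the join is lossless.
Dependency preservation: P1 → P4, P5 is not contained in any single fragment, but the restricted closure of its left-hand side across the fragments still reaches the right-hand side; the remaining FDs each lie inside some fragment. All dependencies are preserved.

lossless and dependency-preserving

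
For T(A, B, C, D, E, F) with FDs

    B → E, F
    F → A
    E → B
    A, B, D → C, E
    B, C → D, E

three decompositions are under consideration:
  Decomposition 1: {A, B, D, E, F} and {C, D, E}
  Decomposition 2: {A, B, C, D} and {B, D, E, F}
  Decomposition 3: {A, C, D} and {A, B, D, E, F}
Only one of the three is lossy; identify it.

Decomposition 1: common = {D, E}, closure = {A, B, C, D, E, F} → lossless.
Decomposition 2: common = {B, D}, closure = {A, B, C, D, E, F} → lossless.
Decomposition 3: common = {A, D}, closure = {A, D} → lossy.

Decomposition 3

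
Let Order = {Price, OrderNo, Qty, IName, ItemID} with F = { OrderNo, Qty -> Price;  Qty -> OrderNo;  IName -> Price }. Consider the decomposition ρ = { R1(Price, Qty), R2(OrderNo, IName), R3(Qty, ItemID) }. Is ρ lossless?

No

Chase test. Columns are Price, OrderNo, Qty, IName, ItemID; row i has aⱼ where attribute j ∈ Ri, else bᵢⱼ.
Initial tableau (one row per fragment):
  row 1: a1 b12 a3 b14 b15
  row 2: b21 a2 b23 a4 b25
  row 3: b31 b32 a3 b34 a5
Rows 1 and 3 agree on Qty; apply Qty→OrderNo and equate their OrderNo entries.
Rows 1 and 3 agree on OrderNo, Qty; apply OrderNo, Qty→Price and equate their Price entries.
No row becomes fully distinguished — the join is lossy.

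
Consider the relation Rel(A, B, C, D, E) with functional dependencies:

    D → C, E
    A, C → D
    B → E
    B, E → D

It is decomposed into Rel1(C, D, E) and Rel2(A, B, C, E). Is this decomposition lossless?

No

Common attributes: Rel1 ∩ Rel2 = {C, E}.
No dependency enlarges {C, E}, so (C, E)⁺ = {C, E}.
The closure contains neither all of Rel1 = {C, D, E} nor all of Rel2 = {A, B, C, E}, so the common attributes are not a superkey of either fragment. The join is lossy.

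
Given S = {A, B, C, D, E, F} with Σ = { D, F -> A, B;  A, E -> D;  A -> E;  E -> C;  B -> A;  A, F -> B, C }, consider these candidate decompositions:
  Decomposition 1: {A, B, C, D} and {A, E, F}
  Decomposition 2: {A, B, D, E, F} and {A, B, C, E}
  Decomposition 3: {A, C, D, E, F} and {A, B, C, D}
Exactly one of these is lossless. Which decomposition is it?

Decomposition 2

Decomposition 1: common = {A}, closure = {A, C, D, E} → lossy.
Decomposition 2: common = {A, B, E}, closure = {A, B, C, D, E} → lossless.
Decomposition 3: common = {A, C, D}, closure = {A, C, D, E} → lossy.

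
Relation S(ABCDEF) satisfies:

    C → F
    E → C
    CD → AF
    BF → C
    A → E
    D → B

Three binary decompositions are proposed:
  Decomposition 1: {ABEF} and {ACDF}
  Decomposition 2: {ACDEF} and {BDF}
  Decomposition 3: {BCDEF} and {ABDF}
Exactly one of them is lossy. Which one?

Decomposition 1: common = {AF}, closure = {ACEF} → lossy.
Decomposition 2: common = {DF}, closure = {ABCDEF} → lossless.
Decomposition 3: common = {BDF}, closure = {ABCDEF} → lossless.

Decomposition 1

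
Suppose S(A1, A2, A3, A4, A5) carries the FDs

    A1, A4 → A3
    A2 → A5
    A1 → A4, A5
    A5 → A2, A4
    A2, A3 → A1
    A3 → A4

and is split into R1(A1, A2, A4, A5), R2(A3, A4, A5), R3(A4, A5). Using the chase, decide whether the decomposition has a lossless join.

Chase test. Columns are A1, A2, A3, A4, A5; row i has aⱼ where attribute j ∈ Ri, else bᵢⱼ.
Initial tableau (one row per fragment):
  row 1: a1 a2 b13 a4 a5
  row 2: b21 b22 a3 a4 a5
  row 3: b31 b32 b33 a4 a5
Rows 1 and 2 agree on A5; apply A5→A2, A4 and equate their A2, A4 entries.
Rows 1 and 3 agree on A5; apply A5→A2, A4 and equate their A2, A4 entries.
No row becomes fully distinguished — the join is lossy.

No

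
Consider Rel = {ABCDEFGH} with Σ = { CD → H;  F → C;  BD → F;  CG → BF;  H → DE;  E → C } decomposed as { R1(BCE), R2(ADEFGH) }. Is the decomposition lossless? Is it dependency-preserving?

Lossless test: (E)⁺ = {CE}, which is a superkey of neither fragment — lossy.
Dependency preservation: the restricted closure of {CD} across the fragments never reaches {H}, so CD → H cannot be enforced without a join — not preserved.

lossy and not dependency-preserving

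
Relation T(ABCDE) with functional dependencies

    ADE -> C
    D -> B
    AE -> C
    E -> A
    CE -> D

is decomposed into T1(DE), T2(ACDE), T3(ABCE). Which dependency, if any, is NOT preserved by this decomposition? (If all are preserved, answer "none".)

D -> B

Check D → B: no single fragment contains all of {BD}, and the restricted closure of {D} across the fragments never reaches {B}.
ADE → C is preserved.
AE → C is preserved.
E → A is preserved.
CE → D is preserved.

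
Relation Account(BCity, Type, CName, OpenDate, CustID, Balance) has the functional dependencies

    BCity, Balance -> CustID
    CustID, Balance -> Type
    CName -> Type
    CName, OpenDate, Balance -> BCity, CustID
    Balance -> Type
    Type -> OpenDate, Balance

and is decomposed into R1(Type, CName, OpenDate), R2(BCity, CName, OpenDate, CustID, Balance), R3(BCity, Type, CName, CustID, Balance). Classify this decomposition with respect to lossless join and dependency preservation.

lossless and dependency-preserving

Lossless test (chase): Rows 2 and 3 agree on CustID, Balance; apply CustID, Balance→Type and equate their Type entries. Rows 1 and 2 agree on Type; apply Type→OpenDate, Balance and equate their OpenDate, Balance entries. Rows 1 and 3 agree on Type; apply Type→OpenDate, Balance and equate their OpenDate, Balance entries. Rows 1 and 2 agree on CName, OpenDate, Balance; apply CName, OpenDate, Balance→BCity, CustID and equate their BCity, CustID entries. Row 1 is now all distinguished symbols — the join is lossless.
Dependency preservation: Type → OpenDate, Balance is not contained in any single fragment, but the restricted closure of its left-hand side across the fragments still reaches the right-hand side; the remaining FDs each lie inside some fragment. All dependencies are preserved.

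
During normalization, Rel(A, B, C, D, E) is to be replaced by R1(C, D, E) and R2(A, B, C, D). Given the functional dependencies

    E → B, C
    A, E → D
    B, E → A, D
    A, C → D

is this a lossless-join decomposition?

Common attributes: R1 ∩ R2 = {C, D}.
No dependency enlarges {C, D}, so (C, D)⁺ = {C, D}.
The closure contains neither all of R1 = {C, D, E} nor all of R2 = {A, B, C, D}, so the common attributes are not a superkey of either fragment. The join is lossy.

No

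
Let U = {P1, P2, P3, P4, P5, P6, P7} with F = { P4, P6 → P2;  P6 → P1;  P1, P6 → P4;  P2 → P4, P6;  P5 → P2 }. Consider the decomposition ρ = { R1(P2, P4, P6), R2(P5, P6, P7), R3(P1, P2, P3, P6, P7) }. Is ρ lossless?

Chase test. Columns are P1, P2, P3, P4, P5, P6, P7; row i has aⱼ where attribute j ∈ Ri, else bᵢⱼ.
Initial tableau (one row per fragment):
  row 1: b11 a2 b13 a4 b15 a6 b17
  row 2: b21 b22 b23 b24 a5 a6 a7
  row 3: a1 a2 a3 b34 b35 a6 a7
Rows 1 and 2 agree on P6; apply P6→P1 and equate their P1 entries.
Rows 1 and 3 agree on P6; apply P6→P1 and equate their P1 entries.
Rows 1 and 2 agree on P1, P6; apply P1, P6→P4 and equate their P4 entries.
Rows 1 and 3 agree on P1, P6; apply P1, P6→P4 and equate their P4 entries.
Rows 1 and 2 agree on P4, P6; apply P4, P6→P2 and equate their P2 entries.
No row becomes fully distinguished — the join is lossy.

No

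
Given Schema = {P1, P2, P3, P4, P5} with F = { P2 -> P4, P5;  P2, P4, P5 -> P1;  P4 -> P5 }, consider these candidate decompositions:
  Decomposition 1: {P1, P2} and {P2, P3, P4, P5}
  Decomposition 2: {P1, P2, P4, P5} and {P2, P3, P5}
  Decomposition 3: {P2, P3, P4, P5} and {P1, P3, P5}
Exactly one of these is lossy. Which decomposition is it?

Decomposition 1: common = {P2}, closure = {P1, P2, P4, P5} → lossless.
Decomposition 2: common = {P2, P5}, closure = {P1, P2, P4, P5} → lossless.
Decomposition 3: common = {P3, P5}, closure = {P3, P5} → lossy.

Decomposition 3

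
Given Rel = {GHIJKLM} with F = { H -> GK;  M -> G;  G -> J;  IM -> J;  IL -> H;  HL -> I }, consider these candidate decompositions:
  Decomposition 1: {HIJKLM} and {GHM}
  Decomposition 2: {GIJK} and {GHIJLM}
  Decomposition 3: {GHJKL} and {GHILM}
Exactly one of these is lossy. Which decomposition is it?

Decomposition 2

Decomposition 1: common = {HM}, closure = {GHJKM} → lossless.
Decomposition 2: common = {GIJ}, closure = {GIJ} → lossy.
Decomposition 3: common = {GHL}, closure = {GHIJKL} → lossless.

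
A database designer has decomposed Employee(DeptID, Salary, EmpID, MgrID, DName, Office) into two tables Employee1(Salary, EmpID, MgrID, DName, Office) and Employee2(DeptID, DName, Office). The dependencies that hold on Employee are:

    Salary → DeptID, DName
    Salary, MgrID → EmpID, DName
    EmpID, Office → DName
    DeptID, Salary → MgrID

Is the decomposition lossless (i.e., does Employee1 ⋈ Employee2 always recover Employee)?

No

Common attributes: Employee1 ∩ Employee2 = {DName, Office}.
No dependency enlarges {DName, Office}, so (DName, Office)⁺ = {DName, Office}.
The closure contains neither all of Employee1 = {Salary, EmpID, MgrID, DName, Office} nor all of Employee2 = {DeptID, DName, Office}, so the common attributes are not a superkey of either fragment. The join is lossy.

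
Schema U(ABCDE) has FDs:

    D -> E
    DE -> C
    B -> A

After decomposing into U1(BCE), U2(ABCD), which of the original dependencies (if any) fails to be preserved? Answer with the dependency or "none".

D -> E

Check D → E: no single fragment contains all of {DE}, and the restricted closure of {D} across the fragments never reaches {E}.
DE → C is preserved.
B → A is preserved.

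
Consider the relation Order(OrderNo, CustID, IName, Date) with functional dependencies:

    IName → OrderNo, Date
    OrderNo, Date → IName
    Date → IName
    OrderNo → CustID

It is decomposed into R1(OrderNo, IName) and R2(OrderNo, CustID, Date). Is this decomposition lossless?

No

Common attributes: R1 ∩ R2 = {OrderNo}.
Closure of {OrderNo}: OrderNo → CustID applies, adding CustID. So (OrderNo)⁺ = {OrderNo, CustID}.
The closure contains neither all of R1 = {OrderNo, IName} nor all of R2 = {OrderNo, CustID, Date}, so the common attributes are not a superkey of either fragment. The join is lossy.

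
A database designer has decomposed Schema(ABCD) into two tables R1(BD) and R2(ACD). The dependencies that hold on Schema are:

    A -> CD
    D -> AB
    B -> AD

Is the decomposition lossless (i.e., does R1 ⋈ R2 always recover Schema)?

Yes

Common attributes: R1 ∩ R2 = {D}.
Closure of {D}: D → AB applies, adding AB; A → CD applies, adding C. So (D)⁺ = {ABCD}.
This closure contains every attribute of R1, so R1 ∩ R2 → R1. The join is lossless.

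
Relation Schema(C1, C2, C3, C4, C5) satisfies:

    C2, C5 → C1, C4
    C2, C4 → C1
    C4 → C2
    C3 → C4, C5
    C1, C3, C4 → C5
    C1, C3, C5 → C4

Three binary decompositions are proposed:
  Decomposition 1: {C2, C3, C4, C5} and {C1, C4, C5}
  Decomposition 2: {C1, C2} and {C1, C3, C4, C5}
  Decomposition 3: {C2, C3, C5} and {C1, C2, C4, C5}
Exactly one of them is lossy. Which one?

Decomposition 2

Decomposition 1: common = {C4, C5}, closure = {C1, C2, C4, C5} → lossless.
Decomposition 2: common = {C1}, closure = {C1} → lossy.
Decomposition 3: common = {C2, C5}, closure = {C1, C2, C4, C5} → lossless.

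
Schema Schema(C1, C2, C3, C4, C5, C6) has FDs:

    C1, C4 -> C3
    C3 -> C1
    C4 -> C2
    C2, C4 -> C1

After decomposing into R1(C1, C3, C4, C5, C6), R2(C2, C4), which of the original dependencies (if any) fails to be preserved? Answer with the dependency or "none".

C1, C4 → C3 lies within R1.
C3 → C1 lies within R1.
C4 → C2 lies within R2.
C2, C4 → C1: restricted closure across fragments reaches C1.
Every dependency is enforceable on the fragments, so the decomposition is dependency-preserving.

none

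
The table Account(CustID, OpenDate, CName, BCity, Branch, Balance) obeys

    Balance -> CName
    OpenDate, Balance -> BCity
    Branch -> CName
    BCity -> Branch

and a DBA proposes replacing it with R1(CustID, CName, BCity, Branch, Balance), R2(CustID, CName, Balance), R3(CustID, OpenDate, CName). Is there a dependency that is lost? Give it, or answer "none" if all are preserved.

OpenDate, Balance -> BCity

Check OpenDate, Balance → BCity: no single fragment contains all of {OpenDate, BCity, Balance}, and the restricted closure of {OpenDate, Balance} across the fragments never reaches {BCity}.
Balance → CName is preserved.
Branch → CName is preserved.
BCity → Branch is preserved.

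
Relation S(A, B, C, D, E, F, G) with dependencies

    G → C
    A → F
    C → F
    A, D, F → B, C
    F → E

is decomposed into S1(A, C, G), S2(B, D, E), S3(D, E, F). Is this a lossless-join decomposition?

No

Chase test. Columns are A, B, C, D, E, F, G; row i has aⱼ where attribute j ∈ Si, else bᵢⱼ.
Initial tableau (one row per fragment):
  row 1: a1 b12 a3 b14 b15 b16 a7
  row 2: b21 a2 b23 a4 a5 b26 b27
  row 3: b31 b32 b33 a4 a5 a6 b37
No row becomes fully distinguished — the join is lossy.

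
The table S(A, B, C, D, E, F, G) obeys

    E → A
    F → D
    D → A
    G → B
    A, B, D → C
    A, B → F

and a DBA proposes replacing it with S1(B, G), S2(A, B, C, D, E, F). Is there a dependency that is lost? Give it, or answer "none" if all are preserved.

E → A lies within S2.
F → D lies within S2.
D → A lies within S2.
G → B lies within S1.
A, B, D → C lies within S2.
A, B → F lies within S2.
Every dependency is enforceable on the fragments, so the decomposition is dependency-preserving.

none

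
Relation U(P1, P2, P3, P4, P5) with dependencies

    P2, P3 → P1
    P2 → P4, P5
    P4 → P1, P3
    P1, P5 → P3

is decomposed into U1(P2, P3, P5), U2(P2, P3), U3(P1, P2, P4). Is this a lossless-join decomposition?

Yes

Chase test. Columns are P1, P2, P3, P4, P5; row i has aⱼ where attribute j ∈ Ui, else bᵢⱼ.
Initial tableau (one row per fragment):
  row 1: b11 a2 a3 b14 a5
  row 2: b21 a2 a3 b24 b25
  row 3: a1 a2 b33 a4 b35
Rows 1 and 2 agree on P2, P3; apply P2, P3→P1 and equate their P1 entries.
Rows 1 and 2 agree on P2; apply P2→P4, P5 and equate their P4, P5 entries.
Rows 1 and 3 agree on P2; apply P2→P4, P5 and equate their P4, P5 entries.
Rows 1 and 3 agree on P4; apply P4→P1, P3 and equate their P1, P3 entries.
Row 1 is now all distinguished symbols — the join is lossless.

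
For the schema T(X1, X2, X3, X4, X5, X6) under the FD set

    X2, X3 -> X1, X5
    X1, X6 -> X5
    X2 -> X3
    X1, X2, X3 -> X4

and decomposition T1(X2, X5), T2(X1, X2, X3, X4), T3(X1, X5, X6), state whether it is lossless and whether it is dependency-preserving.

Lossless test (chase): Rows 1 and 2 agree on X2; apply X2→X3 and equate their X3 entries. Rows 1 and 2 agree on X2, X3; apply X2, X3→X1, X5 and equate their X1, X5 entries. Rows 1 and 2 agree on X1, X2, X3; apply X1, X2, X3→X4 and equate their X4 entries. No row becomes fully distinguished — the join is lossy.
Dependency preservation: X2, X3 → X1, X5 is not contained in any single fragment, but the restricted closure of its left-hand side across the fragments still reaches the right-hand side; the remaining FDs each lie inside some fragment. All dependencies are preserved.

lossy but dependency-preserving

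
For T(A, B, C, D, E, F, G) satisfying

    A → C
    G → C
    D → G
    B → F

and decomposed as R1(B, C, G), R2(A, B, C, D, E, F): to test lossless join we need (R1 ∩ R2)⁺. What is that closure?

R1 ∩ R2 = {B, C}.
B → F applies, adding F
Closure: {B, C, F}.

B, C, F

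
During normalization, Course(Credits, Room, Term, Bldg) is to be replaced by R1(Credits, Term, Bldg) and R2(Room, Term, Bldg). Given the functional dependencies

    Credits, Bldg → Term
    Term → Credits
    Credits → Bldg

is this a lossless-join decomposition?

Common attributes: R1 ∩ R2 = {Term, Bldg}.
Closure of {Term, Bldg}: Term → Credits applies, adding Credits. So (Term, Bldg)⁺ = {Credits, Term, Bldg}.
This closure contains every attribute of R1, so R1 ∩ R2 → R1. The join is lossless.

Yes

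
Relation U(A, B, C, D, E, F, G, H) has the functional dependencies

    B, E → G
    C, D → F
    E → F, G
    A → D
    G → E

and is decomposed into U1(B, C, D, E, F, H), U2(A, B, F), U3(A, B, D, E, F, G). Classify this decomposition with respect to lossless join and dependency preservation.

Lossless test (chase): Rows 1 and 3 agree on B, E; apply B, E→G and equate their G entries. Rows 2 and 3 agree on A; apply A→D and equate their D entries. No row becomes fully distinguished — the join is lossy.
Dependency preservation: every FD's attributes lie within a single fragment, so each can be enforced locally — preserved.

lossy but dependency-preserving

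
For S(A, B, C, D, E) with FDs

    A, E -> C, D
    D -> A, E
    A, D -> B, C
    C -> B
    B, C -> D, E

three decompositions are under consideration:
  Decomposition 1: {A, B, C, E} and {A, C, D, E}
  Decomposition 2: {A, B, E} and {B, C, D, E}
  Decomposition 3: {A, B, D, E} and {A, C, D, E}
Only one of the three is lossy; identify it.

Decomposition 2

Decomposition 1: common = {A, C, E}, closure = {A, B, C, D, E} → lossless.
Decomposition 2: common = {B, E}, closure = {B, E} → lossy.
Decomposition 3: common = {A, D, E}, closure = {A, B, C, D, E} → lossless.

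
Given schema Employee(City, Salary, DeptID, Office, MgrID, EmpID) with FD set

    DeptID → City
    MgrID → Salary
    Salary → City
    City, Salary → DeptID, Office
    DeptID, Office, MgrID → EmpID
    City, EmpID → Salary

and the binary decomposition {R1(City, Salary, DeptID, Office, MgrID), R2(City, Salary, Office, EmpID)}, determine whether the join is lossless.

No

Common attributes: R1 ∩ R2 = {City, Salary, Office}.
Closure of {City, Salary, Office}: City, Salary → DeptID, Office applies, adding DeptID. So (City, Salary, Office)⁺ = {City, Salary, DeptID, Office}.
The closure contains neither all of R1 = {City, Salary, DeptID, Office, MgrID} nor all of R2 = {City, Salary, Office, EmpID}, so the common attributes are not a superkey of either fragment. The join is lossy.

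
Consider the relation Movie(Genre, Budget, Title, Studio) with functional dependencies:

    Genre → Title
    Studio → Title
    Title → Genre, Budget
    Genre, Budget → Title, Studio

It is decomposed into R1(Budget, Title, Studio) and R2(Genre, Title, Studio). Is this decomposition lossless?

Common attributes: R1 ∩ R2 = {Title, Studio}.
Closure of {Title, Studio}: Title → Genre, Budget applies, adding Genre, Budget. So (Title, Studio)⁺ = {Genre, Budget, Title, Studio}.
This closure contains every attribute of R1, so R1 ∩ R2 → R1. The join is lossless.

Yes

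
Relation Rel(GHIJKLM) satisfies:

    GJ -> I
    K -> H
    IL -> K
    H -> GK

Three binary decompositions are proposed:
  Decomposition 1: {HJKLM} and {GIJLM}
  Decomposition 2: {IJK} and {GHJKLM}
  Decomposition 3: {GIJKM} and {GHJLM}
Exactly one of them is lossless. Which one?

Decomposition 2

Decomposition 1: common = {JLM}, closure = {JLM} → lossy.
Decomposition 2: common = {JK}, closure = {GHIJK} → lossless.
Decomposition 3: common = {GJM}, closure = {GIJM} → lossy.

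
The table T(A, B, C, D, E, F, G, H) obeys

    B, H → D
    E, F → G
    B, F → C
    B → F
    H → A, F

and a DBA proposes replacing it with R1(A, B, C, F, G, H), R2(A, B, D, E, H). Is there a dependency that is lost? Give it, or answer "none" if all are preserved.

Check E, F → G: no single fragment contains all of {E, F, G}, and the restricted closure of {E, F} across the fragments never reaches {G}.
B, H → D is preserved.
B, F → C is preserved.
B → F is preserved.
H → A, F is preserved.

E, F → G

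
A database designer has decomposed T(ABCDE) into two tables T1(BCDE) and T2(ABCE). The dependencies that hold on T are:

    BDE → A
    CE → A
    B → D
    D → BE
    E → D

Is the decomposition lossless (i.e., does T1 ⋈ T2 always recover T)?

Yes

Common attributes: T1 ∩ T2 = {BCE}.
Closure of {BCE}: CE → A applies, adding A; B → D applies, adding D. So (BCE)⁺ = {ABCDE}.
This closure contains every attribute of T1, so T1 ∩ T2 → T1. The join is lossless.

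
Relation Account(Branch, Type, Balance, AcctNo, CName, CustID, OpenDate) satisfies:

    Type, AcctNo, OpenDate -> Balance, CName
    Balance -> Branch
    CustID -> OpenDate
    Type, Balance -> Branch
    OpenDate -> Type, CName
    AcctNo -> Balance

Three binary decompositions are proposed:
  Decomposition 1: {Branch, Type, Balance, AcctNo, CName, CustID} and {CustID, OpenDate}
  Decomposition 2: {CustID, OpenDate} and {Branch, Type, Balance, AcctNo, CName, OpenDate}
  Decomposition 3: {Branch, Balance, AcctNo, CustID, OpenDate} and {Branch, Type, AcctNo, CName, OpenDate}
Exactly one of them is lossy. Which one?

Decomposition 1: common = {CustID}, closure = {Type, CName, CustID, OpenDate} → lossless.
Decomposition 2: common = {OpenDate}, closure = {Type, CName, OpenDate} → lossy.
Decomposition 3: common = {Branch, AcctNo, OpenDate}, closure = {Branch, Type, Balance, AcctNo, CName, OpenDate} → lossless.

Decomposition 2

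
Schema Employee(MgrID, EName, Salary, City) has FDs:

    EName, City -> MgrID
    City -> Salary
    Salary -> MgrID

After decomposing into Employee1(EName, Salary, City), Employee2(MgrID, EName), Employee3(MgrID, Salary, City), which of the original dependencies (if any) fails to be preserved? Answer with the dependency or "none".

none

EName, City → MgrID: restricted closure across fragments reaches MgrID.
City → Salary lies within Employee1.
Salary → MgrID lies within Employee3.
Every dependency is enforceable on the fragments, so the decomposition is dependency-preserving.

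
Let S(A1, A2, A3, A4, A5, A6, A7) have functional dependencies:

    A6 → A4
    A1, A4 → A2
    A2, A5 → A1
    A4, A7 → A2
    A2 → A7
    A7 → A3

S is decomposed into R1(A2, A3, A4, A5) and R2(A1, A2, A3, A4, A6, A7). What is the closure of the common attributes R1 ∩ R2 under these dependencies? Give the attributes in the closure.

A2, A3, A4, A7

R1 ∩ R2 = {A2, A3, A4}.
A2 → A7 applies, adding A7
Closure: {A2, A3, A4, A7}.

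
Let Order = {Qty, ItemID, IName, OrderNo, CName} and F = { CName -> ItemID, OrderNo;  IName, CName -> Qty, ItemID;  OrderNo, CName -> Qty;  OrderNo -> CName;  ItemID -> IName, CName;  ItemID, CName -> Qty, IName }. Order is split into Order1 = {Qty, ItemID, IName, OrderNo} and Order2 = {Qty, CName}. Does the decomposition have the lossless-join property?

No

Common attributes: Order1 ∩ Order2 = {Qty}.
No dependency enlarges {Qty}, so (Qty)⁺ = {Qty}.
The closure contains neither all of Order1 = {Qty, ItemID, IName, OrderNo} nor all of Order2 = {Qty, CName}, so the common attributes are not a superkey of either fragment. The join is lossy.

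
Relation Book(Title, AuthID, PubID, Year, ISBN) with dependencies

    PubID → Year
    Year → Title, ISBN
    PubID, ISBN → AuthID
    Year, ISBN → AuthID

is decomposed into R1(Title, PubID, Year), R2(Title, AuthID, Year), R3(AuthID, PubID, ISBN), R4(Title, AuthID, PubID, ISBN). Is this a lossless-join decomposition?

Chase test. Columns are Title, AuthID, PubID, Year, ISBN; row i has aⱼ where attribute j ∈ Ri, else bᵢⱼ.
Initial tableau (one row per fragment):
  row 1: a1 b12 a3 a4 b15
  row 2: a1 a2 b23 a4 b25
  row 3: b31 a2 a3 b34 a5
  row 4: a1 a2 a3 b44 a5
Rows 1 and 3 agree on PubID; apply PubID→Year and equate their Year entries.
Rows 1 and 4 agree on PubID; apply PubID→Year and equate their Year entries.
Rows 1 and 2 agree on Year; apply Year→Title, ISBN and equate their Title, ISBN entries.
Rows 1 and 3 agree on Year; apply Year→Title, ISBN and equate their Title, ISBN entries.
Rows 1 and 3 agree on PubID, ISBN; apply PubID, ISBN→AuthID and equate their AuthID entries.
Row 1 is now all distinguished symbols — the join is lossless.

Yes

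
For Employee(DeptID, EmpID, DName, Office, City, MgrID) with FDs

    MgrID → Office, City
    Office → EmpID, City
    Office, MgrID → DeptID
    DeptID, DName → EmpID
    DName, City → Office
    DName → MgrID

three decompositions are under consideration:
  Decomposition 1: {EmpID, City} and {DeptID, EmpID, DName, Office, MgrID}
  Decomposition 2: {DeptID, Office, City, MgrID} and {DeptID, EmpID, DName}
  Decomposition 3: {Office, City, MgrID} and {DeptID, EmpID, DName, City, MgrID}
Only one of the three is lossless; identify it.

Decomposition 1: common = {EmpID}, closure = {EmpID} → lossy.
Decomposition 2: common = {DeptID}, closure = {DeptID} → lossy.
Decomposition 3: common = {City, MgrID}, closure = {DeptID, EmpID, Office, City, MgrID} → lossless.

Decomposition 3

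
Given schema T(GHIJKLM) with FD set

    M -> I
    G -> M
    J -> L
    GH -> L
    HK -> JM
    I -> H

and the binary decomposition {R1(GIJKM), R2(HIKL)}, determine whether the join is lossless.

Common attributes: R1 ∩ R2 = {IK}.
Closure of {IK}: I → H applies, adding H; HK → JM applies, adding JM; J → L applies, adding L. So (IK)⁺ = {HIJKLM}.
This closure contains every attribute of R2, so R1 ∩ R2 → R2. The join is lossless.

Yes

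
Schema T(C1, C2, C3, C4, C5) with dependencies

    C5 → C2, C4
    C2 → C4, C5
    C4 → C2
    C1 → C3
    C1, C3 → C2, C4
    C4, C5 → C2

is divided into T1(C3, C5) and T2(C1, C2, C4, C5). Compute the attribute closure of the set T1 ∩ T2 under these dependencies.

C2, C4, C5

T1 ∩ T2 = {C5}.
C5 → C2, C4 applies, adding C2, C4
Closure: {C2, C4, C5}.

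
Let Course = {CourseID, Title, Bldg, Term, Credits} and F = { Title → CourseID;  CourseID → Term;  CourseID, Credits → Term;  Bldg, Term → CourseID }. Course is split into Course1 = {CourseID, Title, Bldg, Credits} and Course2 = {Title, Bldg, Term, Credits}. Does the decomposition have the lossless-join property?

Common attributes: Course1 ∩ Course2 = {Title, Bldg, Credits}.
Closure of {Title, Bldg, Credits}: Title → CourseID applies, adding CourseID; CourseID → Term applies, adding Term. So (Title, Bldg, Credits)⁺ = {CourseID, Title, Bldg, Term, Credits}.
This closure contains every attribute of Course1, so Course1 ∩ Course2 → Course1. The join is lossless.

Yes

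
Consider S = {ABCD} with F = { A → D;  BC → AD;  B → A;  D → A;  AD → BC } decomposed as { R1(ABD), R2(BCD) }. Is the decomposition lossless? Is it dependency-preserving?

lossless and dependency-preserving

Lossless test: (BD)⁺ = {ABCD}, which contains all of one fragment — lossless.
Dependency preservation: BC → AD; AD → BC are not contained in any single fragment, but the restricted closure of each left-hand side across the fragments still reaches the right-hand side; the remaining FDs each lie inside some fragment. All dependencies are preserved.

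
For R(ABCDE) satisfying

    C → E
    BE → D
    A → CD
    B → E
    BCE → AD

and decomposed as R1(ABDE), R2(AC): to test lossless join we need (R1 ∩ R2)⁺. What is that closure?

ACDE

R1 ∩ R2 = {A}.
A → CD applies, adding CD
C → E applies, adding E
Closure: {ACDE}.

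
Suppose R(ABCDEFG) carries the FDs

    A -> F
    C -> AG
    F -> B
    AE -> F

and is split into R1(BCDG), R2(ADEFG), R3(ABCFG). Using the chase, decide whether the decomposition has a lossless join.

Chase test. Columns are ABCDEFG; row i has aⱼ where attribute j ∈ Ri, else bᵢⱼ.
Initial tableau (one row per fragment):
  row 1: b11 a2 a3 a4 b15 b16 a7
  row 2: a1 b22 b23 a4 a5 a6 a7
  row 3: a1 a2 a3 b34 b35 a6 a7
Rows 1 and 3 agree on C; apply C→AG and equate their AG entries.
Rows 2 and 3 agree on F; apply F→B and equate their B entries.
Rows 1 and 2 agree on A; apply A→F and equate their F entries.
No row becomes fully distinguished — the join is lossy.

No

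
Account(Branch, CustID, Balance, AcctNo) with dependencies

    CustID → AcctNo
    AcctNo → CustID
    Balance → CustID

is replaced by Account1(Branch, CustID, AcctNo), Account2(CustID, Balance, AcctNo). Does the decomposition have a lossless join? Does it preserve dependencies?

lossy but dependency-preserving

Lossless test: (CustID, AcctNo)⁺ = {CustID, AcctNo}, which is a superkey of neither fragment — lossy.
Dependency preservation: every FD's attributes lie within a single fragment, so each can be enforced locally — preserved.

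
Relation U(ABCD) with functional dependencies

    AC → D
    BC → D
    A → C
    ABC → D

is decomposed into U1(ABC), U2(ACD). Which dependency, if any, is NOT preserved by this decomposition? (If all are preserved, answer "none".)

Check BC → D: no single fragment contains all of {BCD}, and the restricted closure of {BC} across the fragments never reaches {D}.
AC → D is preserved.
A → C is preserved.
ABC → D is preserved.

BC → D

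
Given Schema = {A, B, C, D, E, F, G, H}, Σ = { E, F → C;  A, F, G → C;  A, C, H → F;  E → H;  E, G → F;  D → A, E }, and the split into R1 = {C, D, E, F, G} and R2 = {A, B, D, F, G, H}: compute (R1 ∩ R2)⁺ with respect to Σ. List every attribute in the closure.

A, C, D, E, F, G, H

R1 ∩ R2 = {D, F, G}.
D → A, E applies, adding A, E
E, F → C applies, adding C
E → H applies, adding H
Closure: {A, C, D, E, F, G, H}.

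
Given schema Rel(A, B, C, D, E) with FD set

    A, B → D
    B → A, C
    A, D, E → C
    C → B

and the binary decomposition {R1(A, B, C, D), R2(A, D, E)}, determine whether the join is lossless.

No

Common attributes: R1 ∩ R2 = {A, D}.
No dependency enlarges {A, D}, so (A, D)⁺ = {A, D}.
The closure contains neither all of R1 = {A, B, C, D} nor all of R2 = {A, D, E}, so the common attributes are not a superkey of either fragment. The join is lossy.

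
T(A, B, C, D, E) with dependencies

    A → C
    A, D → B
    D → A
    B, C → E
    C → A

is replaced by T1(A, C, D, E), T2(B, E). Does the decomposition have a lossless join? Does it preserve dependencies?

lossy and not dependency-preserving

Lossless test: (E)⁺ = {E}, which is a superkey of neither fragment — lossy.
Dependency preservation: the restricted closure of {A, D} across the fragments never reaches {B}, so A, D → B cannot be enforced without a join — not preserved.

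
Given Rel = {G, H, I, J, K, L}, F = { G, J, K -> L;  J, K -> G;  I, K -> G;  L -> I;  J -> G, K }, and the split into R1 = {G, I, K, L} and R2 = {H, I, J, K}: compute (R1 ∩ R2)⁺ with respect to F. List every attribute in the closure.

G, I, K

R1 ∩ R2 = {I, K}.
I, K → G applies, adding G
Closure: {G, I, K}.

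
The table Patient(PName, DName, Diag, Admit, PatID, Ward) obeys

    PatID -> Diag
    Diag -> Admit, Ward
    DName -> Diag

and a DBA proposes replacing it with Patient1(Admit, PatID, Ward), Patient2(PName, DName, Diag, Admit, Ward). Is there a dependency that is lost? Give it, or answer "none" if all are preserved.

Check PatID → Diag: no single fragment contains all of {Diag, PatID}, and the restricted closure of {PatID} across the fragments never reaches {Diag}.
Diag → Admit, Ward is preserved.
DName → Diag is preserved.

PatID -> Diag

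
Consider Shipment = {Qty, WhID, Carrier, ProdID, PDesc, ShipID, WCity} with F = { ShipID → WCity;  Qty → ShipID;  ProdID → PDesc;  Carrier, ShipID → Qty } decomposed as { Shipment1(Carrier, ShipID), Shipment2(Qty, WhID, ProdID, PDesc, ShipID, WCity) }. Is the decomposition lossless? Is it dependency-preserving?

lossy and not dependency-preserving

Lossless test: (ShipID)⁺ = {ShipID, WCity}, which is a superkey of neither fragment — lossy.
Dependency preservation: the restricted closure of {Carrier, ShipID} across the fragments never reaches {Qty}, so Carrier, ShipID → Qty cannot be enforced without a join — not preserved.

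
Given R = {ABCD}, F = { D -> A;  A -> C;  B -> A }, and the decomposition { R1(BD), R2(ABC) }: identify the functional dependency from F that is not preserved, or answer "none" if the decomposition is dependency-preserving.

Check D → A: no single fragment contains all of {AD}, and the restricted closure of {D} across the fragments never reaches {A}.
A → C is preserved.
B → A is preserved.

D -> A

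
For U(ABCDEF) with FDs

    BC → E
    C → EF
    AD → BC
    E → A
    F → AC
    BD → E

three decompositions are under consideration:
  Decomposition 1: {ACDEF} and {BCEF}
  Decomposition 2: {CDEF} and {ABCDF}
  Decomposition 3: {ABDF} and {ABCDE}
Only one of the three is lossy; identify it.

Decomposition 1

Decomposition 1: common = {CEF}, closure = {ACEF} → lossy.
Decomposition 2: common = {CDF}, closure = {ABCDEF} → lossless.
Decomposition 3: common = {ABD}, closure = {ABCDEF} → lossless.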